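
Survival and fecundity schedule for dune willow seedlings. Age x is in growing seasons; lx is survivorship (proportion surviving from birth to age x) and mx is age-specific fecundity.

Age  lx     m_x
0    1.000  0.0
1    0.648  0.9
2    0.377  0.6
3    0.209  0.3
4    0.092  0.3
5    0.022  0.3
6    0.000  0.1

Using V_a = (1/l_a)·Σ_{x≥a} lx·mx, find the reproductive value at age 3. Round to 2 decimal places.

0.46

lx·mx for x ≥ 3: 0.0627, 0.0276, 0.0066, 0 → sum = 0.0969
V_3 = 0.0969 / l_3 = 0.0969 / 0.209 = 0.463636… → 0.46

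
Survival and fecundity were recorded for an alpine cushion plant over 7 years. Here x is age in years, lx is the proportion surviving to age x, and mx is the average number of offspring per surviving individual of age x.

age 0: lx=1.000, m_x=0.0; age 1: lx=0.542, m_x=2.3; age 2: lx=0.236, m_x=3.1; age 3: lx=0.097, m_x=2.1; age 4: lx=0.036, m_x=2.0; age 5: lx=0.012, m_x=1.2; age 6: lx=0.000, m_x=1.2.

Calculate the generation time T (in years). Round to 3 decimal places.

1.623

lx·mx: 0, 1.2466, 0.7316, 0.2037, 0.072, 0.0144, 0 → R0 = 2.2683
x·lx·mx: 0, 1.2466, 1.4632, 0.6111, 0.288, 0.072, 0 → Σ = 3.6809
T = 3.6809 / 2.2683 = 1.622757… → 1.623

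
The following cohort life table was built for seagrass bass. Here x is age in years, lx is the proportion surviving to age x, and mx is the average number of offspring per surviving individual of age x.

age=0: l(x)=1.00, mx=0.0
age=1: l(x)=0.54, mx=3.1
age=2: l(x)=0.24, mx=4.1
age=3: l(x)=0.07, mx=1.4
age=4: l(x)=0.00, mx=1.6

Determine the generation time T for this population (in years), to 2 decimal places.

lx·mx: 0, 1.674, 0.984, 0.098, 0 → R0 = 2.756
x·lx·mx: 0, 1.674, 1.968, 0.294, 0 → Σ = 3.936
T = 3.936 / 2.756 = 1.428157… → 1.43

1.43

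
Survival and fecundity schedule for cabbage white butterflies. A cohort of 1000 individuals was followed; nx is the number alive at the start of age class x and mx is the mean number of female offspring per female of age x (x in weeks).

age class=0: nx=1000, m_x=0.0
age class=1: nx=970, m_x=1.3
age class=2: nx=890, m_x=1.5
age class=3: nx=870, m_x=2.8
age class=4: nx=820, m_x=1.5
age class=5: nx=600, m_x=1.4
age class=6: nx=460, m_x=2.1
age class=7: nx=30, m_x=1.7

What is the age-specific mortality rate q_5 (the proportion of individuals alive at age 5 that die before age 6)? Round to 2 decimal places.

0.23

lx = nx/n0 = nx/1000: 1, 0.97, 0.89, 0.87, 0.82, 0.6, 0.46, 0.03
q_5 = (l_5 − l_6) / l_5 = (0.6 − 0.46) / 0.6
     = 0.14 / 0.6 = 0.233333… → 0.23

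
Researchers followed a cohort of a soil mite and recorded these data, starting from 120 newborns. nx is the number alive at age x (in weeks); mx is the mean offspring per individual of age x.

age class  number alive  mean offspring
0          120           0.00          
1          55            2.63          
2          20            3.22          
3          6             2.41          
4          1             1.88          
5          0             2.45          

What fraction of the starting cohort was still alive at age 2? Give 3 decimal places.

l_2 = n_2/n_0 = 20/120 = 0.166667… → 0.167

0.167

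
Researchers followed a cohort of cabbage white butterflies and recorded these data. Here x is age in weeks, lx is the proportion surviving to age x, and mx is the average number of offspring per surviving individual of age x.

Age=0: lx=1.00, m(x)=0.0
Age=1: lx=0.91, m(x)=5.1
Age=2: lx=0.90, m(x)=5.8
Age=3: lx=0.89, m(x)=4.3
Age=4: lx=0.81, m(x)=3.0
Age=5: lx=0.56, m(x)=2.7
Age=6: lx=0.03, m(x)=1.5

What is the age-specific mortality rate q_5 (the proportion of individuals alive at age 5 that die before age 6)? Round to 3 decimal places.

0.946

q_5 = (l_5 − l_6) / l_5 = (0.56 − 0.03) / 0.56
     = 0.53 / 0.56 = 0.946429… → 0.946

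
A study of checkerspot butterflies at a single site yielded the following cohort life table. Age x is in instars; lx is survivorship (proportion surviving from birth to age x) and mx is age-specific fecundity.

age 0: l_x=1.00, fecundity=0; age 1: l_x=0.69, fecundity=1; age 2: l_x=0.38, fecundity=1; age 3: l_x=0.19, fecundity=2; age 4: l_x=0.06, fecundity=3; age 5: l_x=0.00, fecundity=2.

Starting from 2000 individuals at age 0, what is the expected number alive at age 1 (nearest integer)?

Expected survivors = N0 · l_1 = 2000 × 0.69 = 1380 → 1380

1380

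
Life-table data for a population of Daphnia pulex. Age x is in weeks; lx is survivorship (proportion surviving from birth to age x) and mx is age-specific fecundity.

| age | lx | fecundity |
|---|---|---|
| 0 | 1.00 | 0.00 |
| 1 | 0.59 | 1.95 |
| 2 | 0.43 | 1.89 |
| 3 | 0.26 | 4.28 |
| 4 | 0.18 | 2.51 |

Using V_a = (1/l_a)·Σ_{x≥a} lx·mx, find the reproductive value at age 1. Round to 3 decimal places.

lx·mx for x ≥ 1: 1.1505, 0.8127, 1.1128, 0.4518 → sum = 3.5278
V_1 = 3.5278 / l_1 = 3.5278 / 0.59 = 5.979322… → 5.979

5.979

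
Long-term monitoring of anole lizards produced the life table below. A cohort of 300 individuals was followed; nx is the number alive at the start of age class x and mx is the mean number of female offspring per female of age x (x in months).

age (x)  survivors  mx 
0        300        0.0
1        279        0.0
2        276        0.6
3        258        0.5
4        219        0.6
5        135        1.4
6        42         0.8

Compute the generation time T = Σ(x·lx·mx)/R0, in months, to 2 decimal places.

lx = nx/n0 = nx/300: 1, 0.93, 0.92, 0.86, 0.73, 0.45, 0.14
lx·mx: 0, 0, 0.552, 0.43, 0.438, 0.63, 0.112 → R0 = 2.162
x·lx·mx: 0, 0, 1.104, 1.29, 1.752, 3.15, 0.672 → Σ = 7.968
T = 7.968 / 2.162 = 3.685476… → 3.69

3.69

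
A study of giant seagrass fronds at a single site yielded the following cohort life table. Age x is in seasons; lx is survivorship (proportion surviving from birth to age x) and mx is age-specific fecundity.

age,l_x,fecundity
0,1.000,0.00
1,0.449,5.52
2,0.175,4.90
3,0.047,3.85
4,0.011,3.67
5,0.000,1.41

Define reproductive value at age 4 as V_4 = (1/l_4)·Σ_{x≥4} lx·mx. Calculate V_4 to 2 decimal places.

lx·mx for x ≥ 4: 0.04037, 0 → sum = 0.04037
V_4 = 0.04037 / l_4 = 0.04037 / 0.011 = 3.67 → 3.67

3.67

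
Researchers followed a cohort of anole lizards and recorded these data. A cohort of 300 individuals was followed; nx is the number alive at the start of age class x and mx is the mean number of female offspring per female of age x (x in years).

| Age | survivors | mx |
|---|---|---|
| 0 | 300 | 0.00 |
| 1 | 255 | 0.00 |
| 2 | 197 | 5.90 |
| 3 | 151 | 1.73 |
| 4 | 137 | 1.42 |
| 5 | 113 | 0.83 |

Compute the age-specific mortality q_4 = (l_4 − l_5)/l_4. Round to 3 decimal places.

0.175

lx = nx/n0 = nx/300: 1, 0.85, 0.65667…, 0.50333…, 0.45667…, 0.37667…
q_4 = (l_4 − l_5) / l_4 = (0.456667… − 0.376667…) / 0.456667…
     = 0.08… / 0.456667… = 0.175182… → 0.175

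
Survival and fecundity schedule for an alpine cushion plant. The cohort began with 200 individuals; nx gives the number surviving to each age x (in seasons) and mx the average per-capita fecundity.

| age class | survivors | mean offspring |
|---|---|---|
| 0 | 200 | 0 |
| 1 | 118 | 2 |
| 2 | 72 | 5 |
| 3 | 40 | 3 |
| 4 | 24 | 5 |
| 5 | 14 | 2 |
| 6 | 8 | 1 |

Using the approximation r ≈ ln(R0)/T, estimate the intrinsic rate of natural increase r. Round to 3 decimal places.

lx = nx/n0 = nx/200: 1, 0.59, 0.36, 0.2, 0.12, 0.07, 0.04
R0 = Σ lx·mx = 0 + 1.18 + 1.8 + 0.6 + 0.6 + 0.14 + 0.04 = 4.36
Σ x·lx·mx = 9.92; T = 9.92/4.36 = 2.27523…
r ≈ ln(R0)/T = ln(4.36)/2.27523… = 0.64718… → 0.647

0.647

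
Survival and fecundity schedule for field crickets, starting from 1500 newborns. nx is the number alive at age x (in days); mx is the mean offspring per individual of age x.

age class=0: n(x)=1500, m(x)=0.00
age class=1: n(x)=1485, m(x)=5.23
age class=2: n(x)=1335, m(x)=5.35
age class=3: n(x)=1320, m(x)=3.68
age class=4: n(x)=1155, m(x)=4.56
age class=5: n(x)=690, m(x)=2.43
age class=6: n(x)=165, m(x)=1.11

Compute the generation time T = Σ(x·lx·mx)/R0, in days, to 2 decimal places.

lx = nx/n0 = nx/1500: 1, 0.99, 0.89, 0.88, 0.77, 0.46, 0.11
lx·mx: 0, 5.1777, 4.7615, 3.2384, 3.5112, 1.1178, 0.1221 → R0 = 17.9287
x·lx·mx: 0, 5.1777, 9.523, 9.7152, 14.0448, 5.589, 0.7326 → Σ = 44.7823
T = 44.7823 / 17.9287 = 2.4978… → 2.50

2.50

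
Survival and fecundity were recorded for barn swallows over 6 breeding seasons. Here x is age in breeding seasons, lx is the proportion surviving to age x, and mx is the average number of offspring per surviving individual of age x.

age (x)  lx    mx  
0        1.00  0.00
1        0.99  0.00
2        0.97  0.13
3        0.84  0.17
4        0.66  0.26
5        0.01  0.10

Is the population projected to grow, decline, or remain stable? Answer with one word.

R0 = Σ lx·mx = 0 + 0 + 0.1261 + 0.1428 + 0.1716 + 0.001 = 0.4415
R0 < 1, so the population is declining.

declining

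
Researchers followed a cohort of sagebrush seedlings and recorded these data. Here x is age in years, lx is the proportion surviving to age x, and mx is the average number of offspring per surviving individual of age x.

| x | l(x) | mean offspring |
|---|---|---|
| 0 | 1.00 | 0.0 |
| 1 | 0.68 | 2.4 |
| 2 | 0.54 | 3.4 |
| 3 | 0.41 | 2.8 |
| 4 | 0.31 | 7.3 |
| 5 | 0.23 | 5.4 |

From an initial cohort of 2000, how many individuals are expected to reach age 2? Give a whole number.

Expected survivors = N0 · l_2 = 2000 × 0.54 = 1080 → 1080

1080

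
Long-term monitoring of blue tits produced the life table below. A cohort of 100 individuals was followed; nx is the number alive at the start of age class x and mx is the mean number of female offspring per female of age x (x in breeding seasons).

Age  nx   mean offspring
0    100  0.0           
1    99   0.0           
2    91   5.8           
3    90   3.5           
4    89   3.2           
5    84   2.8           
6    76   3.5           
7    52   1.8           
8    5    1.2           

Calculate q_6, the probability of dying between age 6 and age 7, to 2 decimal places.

0.32

lx = nx/n0 = nx/100: 1, 0.99, 0.91, 0.9, 0.89, 0.84, 0.76, 0.52, 0.05
q_6 = (l_6 − l_7) / l_6 = (0.76 − 0.52) / 0.76
     = 0.24 / 0.76 = 0.315789… → 0.32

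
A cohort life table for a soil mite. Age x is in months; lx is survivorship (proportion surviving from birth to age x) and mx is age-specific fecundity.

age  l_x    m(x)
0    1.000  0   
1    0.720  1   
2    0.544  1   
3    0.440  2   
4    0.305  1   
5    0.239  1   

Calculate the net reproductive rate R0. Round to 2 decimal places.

lx·mx by age: 0, 0.72, 0.544, 0.88, 0.305, 0.239
R0 = Σ lx·mx = 2.688 → 2.69

2.69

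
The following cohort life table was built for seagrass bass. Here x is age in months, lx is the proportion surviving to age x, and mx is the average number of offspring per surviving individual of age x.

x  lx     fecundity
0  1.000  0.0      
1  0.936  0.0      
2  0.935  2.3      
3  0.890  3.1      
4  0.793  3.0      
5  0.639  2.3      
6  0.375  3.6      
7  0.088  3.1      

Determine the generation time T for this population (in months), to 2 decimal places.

3.80

lx·mx: 0, 0, 2.1505, 2.759, 2.379, 1.4697, 1.35, 0.2728 → R0 = 10.381
x·lx·mx: 0, 0, 4.301, 8.277, 9.516, 7.3485, 8.1, 1.9096 → Σ = 39.4521
T = 39.4521 / 10.381 = 3.800414… → 3.80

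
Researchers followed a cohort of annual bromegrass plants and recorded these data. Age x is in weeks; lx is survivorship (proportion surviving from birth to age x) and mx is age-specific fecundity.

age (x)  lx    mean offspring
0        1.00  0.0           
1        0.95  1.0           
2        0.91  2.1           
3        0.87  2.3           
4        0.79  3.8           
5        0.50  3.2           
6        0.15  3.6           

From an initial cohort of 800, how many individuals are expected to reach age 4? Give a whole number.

632

Expected survivors = N0 · l_4 = 800 × 0.79 = 632 → 632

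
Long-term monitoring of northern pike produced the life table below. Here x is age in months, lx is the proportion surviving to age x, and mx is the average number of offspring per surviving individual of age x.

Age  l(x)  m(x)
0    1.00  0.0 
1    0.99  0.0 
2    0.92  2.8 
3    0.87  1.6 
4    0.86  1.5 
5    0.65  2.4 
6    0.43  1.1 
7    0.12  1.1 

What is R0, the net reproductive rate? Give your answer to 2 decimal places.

7.42

lx·mx by age: 0, 0, 2.576, 1.392, 1.29, 1.56, 0.473, 0.132
R0 = Σ lx·mx = 7.423 → 7.42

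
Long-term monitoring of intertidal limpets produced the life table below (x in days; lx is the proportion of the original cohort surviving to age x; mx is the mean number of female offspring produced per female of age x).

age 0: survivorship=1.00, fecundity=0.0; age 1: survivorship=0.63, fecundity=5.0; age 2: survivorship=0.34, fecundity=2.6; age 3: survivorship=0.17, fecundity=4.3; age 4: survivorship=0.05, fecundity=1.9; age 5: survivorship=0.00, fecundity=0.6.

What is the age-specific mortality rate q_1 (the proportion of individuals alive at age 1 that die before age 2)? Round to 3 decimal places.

q_1 = (l_1 − l_2) / l_1 = (0.63 − 0.34) / 0.63
     = 0.29 / 0.63 = 0.460317… → 0.460

0.460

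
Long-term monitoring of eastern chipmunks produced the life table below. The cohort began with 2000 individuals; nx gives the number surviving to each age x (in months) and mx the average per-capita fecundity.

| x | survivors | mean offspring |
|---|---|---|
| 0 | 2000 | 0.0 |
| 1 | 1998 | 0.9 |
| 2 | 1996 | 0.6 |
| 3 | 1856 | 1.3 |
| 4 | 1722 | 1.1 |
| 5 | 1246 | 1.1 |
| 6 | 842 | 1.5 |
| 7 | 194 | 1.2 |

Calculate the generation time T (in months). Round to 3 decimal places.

lx = nx/n0 = nx/2000: 1, 0.999, 0.998, 0.928, 0.861, 0.623, 0.421, 0.097
lx·mx: 0, 0.8991, 0.5988, 1.2064, 0.9471, 0.6853, 0.6315, 0.1164 → R0 = 5.0846
x·lx·mx: 0, 0.8991, 1.1976, 3.6192, 3.7884, 3.4265, 3.789, 0.8148 → Σ = 17.5346
T = 17.5346 / 5.0846 = 3.44857… → 3.449

3.449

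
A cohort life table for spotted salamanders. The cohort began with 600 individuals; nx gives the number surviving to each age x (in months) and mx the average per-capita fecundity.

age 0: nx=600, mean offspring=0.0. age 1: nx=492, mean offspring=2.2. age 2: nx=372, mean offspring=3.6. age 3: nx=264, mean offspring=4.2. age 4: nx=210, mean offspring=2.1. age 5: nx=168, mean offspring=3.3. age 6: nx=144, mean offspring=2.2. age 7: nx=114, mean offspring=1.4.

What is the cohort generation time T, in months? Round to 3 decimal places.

lx = nx/n0 = nx/600: 1, 0.82, 0.62, 0.44, 0.35, 0.28, 0.24, 0.19
lx·mx: 0, 1.804, 2.232, 1.848, 0.735, 0.924, 0.528, 0.266 → R0 = 8.337
x·lx·mx: 0, 1.804, 4.464, 5.544, 2.94, 4.62, 3.168, 1.862 → Σ = 24.402
T = 24.402 / 8.337 = 2.926952… → 2.927

2.927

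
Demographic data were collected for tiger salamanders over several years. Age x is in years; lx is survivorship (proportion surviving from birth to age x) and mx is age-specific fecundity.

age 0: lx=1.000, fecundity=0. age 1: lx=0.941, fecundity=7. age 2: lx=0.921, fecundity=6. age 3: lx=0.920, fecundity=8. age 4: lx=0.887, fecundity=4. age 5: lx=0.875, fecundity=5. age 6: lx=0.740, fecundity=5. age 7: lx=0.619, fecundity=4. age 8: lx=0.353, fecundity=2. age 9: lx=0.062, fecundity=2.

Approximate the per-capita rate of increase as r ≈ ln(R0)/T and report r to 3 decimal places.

0.997

R0 = Σ lx·mx = 0 + 6.587 + 5.526 + 7.36 + 3.548 + 4.375 + 3.7 + 2.476 + 0.706 + 0.124 = 34.402
Σ x·lx·mx = 122.082; T = 122.082/34.402 = 3.54869…
r ≈ ln(R0)/T = ln(34.402)/3.54869… = 0.99702… → 0.997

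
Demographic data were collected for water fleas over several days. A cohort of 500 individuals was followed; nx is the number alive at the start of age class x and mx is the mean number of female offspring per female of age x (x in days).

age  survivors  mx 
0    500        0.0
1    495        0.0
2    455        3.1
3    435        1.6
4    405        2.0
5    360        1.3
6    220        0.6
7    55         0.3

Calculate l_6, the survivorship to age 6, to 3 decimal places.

l_6 = n_6/n_0 = 220/500 = 0.44 → 0.440

0.440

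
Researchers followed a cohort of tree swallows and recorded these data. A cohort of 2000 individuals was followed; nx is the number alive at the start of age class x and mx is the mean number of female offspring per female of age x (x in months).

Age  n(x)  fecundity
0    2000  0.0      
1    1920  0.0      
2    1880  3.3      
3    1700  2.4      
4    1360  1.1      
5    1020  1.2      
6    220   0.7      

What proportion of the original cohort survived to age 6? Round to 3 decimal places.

l_6 = n_6/n_0 = 220/2000 = 0.11 → 0.110

0.110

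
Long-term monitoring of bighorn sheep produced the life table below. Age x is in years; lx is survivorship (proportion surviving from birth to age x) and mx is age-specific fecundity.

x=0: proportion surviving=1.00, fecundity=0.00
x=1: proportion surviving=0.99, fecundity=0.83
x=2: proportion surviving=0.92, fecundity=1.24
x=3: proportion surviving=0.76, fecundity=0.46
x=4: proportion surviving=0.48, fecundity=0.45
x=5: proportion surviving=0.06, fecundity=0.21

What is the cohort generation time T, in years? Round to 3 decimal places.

1.999

lx·mx: 0, 0.8217, 1.1408, 0.3496, 0.216, 0.0126 → R0 = 2.5407
x·lx·mx: 0, 0.8217, 2.2816, 1.0488, 0.864, 0.063 → Σ = 5.0791
T = 5.0791 / 2.5407 = 1.999095… → 1.999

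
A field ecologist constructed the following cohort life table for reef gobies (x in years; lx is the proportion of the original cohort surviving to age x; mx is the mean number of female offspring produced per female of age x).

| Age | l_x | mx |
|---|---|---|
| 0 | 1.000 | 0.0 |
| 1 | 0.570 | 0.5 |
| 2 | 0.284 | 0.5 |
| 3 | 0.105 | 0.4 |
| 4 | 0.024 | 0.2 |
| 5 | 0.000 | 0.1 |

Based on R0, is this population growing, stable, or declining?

R0 = Σ lx·mx = 0 + 0.285 + 0.142 + 0.042 + 0.0048 + 0 = 0.4738
R0 < 1, so the population is declining.

declining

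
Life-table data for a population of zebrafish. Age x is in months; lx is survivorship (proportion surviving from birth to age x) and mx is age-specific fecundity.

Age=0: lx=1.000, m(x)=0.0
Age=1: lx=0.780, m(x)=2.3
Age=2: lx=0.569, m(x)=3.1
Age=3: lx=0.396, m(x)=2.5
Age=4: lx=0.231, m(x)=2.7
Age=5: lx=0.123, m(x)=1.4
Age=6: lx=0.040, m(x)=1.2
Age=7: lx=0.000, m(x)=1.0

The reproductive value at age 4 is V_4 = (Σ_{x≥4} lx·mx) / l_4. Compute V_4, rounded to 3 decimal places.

3.653

lx·mx for x ≥ 4: 0.6237, 0.1722, 0.048, 0 → sum = 0.8439
V_4 = 0.8439 / l_4 = 0.8439 / 0.231 = 3.653247… → 3.653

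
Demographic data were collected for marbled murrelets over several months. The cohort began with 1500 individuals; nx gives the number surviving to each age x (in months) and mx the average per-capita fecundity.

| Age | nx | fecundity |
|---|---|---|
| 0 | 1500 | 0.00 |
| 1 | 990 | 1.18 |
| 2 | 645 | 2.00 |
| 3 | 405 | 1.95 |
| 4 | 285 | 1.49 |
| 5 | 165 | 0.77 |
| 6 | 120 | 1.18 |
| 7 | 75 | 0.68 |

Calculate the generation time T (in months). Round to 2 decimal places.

2.42

lx = nx/n0 = nx/1500: 1, 0.66, 0.43, 0.27, 0.19, 0.11, 0.08, 0.05
lx·mx: 0, 0.7788, 0.86, 0.5265, 0.2831, 0.0847, 0.0944, 0.034 → R0 = 2.6615
x·lx·mx: 0, 0.7788, 1.72, 1.5795, 1.1324, 0.4235, 0.5664, 0.238 → Σ = 6.4386
T = 6.4386 / 2.6615 = 2.419162… → 2.42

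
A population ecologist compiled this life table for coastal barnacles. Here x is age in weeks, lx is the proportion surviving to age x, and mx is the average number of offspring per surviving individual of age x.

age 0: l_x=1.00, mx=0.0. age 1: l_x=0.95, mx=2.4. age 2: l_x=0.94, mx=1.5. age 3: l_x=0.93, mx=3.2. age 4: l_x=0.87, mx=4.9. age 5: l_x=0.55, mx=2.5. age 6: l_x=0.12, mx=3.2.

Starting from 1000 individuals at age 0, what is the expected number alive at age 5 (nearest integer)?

550

Expected survivors = N0 · l_5 = 1000 × 0.55 = 550 → 550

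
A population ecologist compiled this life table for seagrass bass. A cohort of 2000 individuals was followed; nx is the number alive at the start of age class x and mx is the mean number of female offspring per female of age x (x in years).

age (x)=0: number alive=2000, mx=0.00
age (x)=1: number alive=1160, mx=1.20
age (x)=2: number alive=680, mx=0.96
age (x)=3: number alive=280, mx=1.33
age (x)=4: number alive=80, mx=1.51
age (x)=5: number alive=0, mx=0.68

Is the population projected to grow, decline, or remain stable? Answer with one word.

growing

lx = nx/n0 = nx/2000: 1, 0.58, 0.34, 0.14, 0.04, 0
R0 = Σ lx·mx = 0 + 0.696 + 0.3264 + 0.1862 + 0.0604 + 0 = 1.269
R0 > 1, so the population is growing.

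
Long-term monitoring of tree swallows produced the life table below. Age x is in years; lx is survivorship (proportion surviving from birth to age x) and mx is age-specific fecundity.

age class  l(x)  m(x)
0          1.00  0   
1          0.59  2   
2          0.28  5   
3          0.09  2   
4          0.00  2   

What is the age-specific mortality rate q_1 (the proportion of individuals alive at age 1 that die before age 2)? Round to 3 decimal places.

q_1 = (l_1 − l_2) / l_1 = (0.59 − 0.28) / 0.59
     = 0.31 / 0.59 = 0.525424… → 0.525

0.525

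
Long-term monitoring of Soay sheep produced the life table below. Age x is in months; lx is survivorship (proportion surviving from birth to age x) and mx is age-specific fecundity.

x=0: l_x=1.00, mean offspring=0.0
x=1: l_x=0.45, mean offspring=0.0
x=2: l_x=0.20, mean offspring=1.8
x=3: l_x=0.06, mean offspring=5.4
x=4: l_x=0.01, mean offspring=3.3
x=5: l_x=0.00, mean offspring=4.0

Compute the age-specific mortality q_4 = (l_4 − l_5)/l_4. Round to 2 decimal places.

1.00

q_4 = (l_4 − l_5) / l_4 = (0.01 − 0) / 0.01
     = 0.01 / 0.01 = 1 → 1.00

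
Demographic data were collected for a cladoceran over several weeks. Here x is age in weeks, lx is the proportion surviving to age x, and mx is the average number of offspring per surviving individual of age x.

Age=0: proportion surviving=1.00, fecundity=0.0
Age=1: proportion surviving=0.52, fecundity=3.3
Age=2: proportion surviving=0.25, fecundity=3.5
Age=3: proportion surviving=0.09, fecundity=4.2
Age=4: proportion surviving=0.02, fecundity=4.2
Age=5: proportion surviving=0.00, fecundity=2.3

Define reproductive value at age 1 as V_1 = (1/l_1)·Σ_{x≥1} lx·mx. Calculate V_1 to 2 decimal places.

lx·mx for x ≥ 1: 1.716, 0.875, 0.378, 0.084, 0 → sum = 3.053
V_1 = 3.053 / l_1 = 3.053 / 0.52 = 5.871154… → 5.87

5.87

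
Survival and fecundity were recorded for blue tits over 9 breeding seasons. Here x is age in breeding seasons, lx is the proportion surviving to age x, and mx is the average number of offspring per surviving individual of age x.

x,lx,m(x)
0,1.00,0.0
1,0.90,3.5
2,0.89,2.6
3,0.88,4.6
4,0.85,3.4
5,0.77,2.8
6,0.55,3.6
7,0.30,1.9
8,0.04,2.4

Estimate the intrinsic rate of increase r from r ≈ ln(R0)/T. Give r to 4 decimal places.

0.8310

R0 = Σ lx·mx = 0 + 3.15 + 2.314 + 4.048 + 2.89 + 2.156 + 1.98 + 0.57 + 0.096 = 17.204
Σ x·lx·mx = 58.9; T = 58.9/17.204 = 3.42362…
r ≈ ln(R0)/T = ln(17.204)/3.42362… = 0.831033… → 0.8310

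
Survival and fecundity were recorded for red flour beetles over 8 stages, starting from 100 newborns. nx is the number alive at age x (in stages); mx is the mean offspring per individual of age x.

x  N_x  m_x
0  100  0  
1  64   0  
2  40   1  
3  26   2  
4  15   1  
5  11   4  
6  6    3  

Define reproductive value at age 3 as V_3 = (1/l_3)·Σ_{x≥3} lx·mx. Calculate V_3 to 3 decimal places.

4.962

lx = nx/n0 = nx/100: 1, 0.64, 0.4, 0.26, 0.15, 0.11, 0.06
lx·mx for x ≥ 3: 0.52, 0.15, 0.44, 0.18 → sum = 1.29
V_3 = 1.29 / l_3 = 1.29 / 0.26 = 4.961538… → 4.962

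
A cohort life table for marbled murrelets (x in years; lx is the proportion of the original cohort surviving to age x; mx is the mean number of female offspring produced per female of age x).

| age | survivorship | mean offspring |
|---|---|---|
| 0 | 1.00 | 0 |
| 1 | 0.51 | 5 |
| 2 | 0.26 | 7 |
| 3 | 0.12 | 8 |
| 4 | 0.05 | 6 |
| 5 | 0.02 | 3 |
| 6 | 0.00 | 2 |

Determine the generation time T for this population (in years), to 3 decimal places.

1.858

lx·mx: 0, 2.55, 1.82, 0.96, 0.3, 0.06, 0 → R0 = 5.69
x·lx·mx: 0, 2.55, 3.64, 2.88, 1.2, 0.3, 0 → Σ = 10.57
T = 10.57 / 5.69 = 1.857645… → 1.858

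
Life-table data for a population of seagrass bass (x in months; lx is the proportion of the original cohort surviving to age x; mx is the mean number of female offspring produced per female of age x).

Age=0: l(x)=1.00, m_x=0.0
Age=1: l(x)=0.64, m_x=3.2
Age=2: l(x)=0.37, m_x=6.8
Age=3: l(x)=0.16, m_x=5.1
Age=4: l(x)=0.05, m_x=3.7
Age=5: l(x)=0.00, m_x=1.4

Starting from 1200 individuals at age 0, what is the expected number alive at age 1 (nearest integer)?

Expected survivors = N0 · l_1 = 1200 × 0.64 = 768 → 768

768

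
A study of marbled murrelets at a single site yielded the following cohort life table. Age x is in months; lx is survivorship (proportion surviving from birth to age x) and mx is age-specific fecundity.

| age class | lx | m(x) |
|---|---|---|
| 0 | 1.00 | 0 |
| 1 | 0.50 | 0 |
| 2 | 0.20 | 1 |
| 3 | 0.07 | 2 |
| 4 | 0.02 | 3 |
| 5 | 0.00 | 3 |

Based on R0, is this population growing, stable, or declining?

declining

R0 = Σ lx·mx = 0 + 0 + 0.2 + 0.14 + 0.06 + 0 = 0.4
R0 < 1, so the population is declining.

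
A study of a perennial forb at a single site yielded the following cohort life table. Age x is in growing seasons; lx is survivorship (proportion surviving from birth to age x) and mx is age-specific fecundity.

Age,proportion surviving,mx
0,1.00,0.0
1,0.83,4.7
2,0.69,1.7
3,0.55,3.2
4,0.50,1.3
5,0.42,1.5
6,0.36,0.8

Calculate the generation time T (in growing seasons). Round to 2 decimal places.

2.26

lx·mx: 0, 3.901, 1.173, 1.76, 0.65, 0.63, 0.288 → R0 = 8.402
x·lx·mx: 0, 3.901, 2.346, 5.28, 2.6, 3.15, 1.728 → Σ = 19.005
T = 19.005 / 8.402 = 2.261961… → 2.26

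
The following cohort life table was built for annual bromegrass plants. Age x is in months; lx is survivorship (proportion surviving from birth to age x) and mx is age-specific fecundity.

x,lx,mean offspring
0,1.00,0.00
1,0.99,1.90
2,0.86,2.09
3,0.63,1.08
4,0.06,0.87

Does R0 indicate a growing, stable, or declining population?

R0 = Σ lx·mx = 0 + 1.881 + 1.7974 + 0.6804 + 0.0522 = 4.411
R0 > 1, so the population is growing.

growing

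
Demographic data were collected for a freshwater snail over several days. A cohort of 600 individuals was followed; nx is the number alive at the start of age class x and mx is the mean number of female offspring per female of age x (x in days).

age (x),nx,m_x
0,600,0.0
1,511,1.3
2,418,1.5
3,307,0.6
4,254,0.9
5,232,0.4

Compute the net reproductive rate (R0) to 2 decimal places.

2.99

lx = nx/n0 = nx/600: 1, 0.85167…, 0.69667…, 0.51167…, 0.42333…, 0.38667…
lx·mx by age: 0, 1.107167…, 1.045…, 0.307…, 0.381…, 0.154667…
R0 = Σ lx·mx = 2.994833… → 2.99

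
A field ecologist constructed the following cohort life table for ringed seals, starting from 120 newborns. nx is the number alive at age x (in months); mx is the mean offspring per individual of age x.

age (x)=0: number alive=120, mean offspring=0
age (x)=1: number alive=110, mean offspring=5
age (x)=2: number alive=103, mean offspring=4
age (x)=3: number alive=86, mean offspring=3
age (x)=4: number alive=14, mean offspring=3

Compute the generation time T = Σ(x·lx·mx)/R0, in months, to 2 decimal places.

1.84

lx = nx/n0 = nx/120: 1, 0.91667…, 0.85833…, 0.71667…, 0.11667…
lx·mx: 0, 4.583333…, 3.433333…, 2.15…, 0.35… → R0 = 10.516667…
x·lx·mx: 0, 4.583333…, 6.866667…, 6.45…, 1.4… → Σ = 19.3…
T = 19.3… / 10.516667… = 1.835182… → 1.84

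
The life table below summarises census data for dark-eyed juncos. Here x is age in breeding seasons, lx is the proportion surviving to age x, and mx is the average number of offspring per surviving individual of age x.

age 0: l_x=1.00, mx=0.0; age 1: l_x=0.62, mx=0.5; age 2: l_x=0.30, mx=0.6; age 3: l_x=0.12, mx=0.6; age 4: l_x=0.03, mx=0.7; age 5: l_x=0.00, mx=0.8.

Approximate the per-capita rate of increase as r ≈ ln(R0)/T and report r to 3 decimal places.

R0 = Σ lx·mx = 0 + 0.31 + 0.18 + 0.072 + 0.021 + 0 = 0.583
Σ x·lx·mx = 0.97; T = 0.97/0.583 = 1.66381…
r ≈ ln(R0)/T = ln(0.583)/1.66381… = -0.3243… → -0.324

-0.324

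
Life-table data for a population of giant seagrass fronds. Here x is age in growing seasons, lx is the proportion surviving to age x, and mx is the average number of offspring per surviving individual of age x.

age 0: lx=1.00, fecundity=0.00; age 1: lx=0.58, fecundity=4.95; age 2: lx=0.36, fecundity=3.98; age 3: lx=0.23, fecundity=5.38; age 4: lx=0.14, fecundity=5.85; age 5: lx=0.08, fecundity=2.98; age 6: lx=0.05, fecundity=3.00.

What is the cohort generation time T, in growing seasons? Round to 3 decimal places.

2.196

lx·mx: 0, 2.871, 1.4328, 1.2374, 0.819, 0.2384, 0.15 → R0 = 6.7486
x·lx·mx: 0, 2.871, 2.8656, 3.7122, 3.276, 1.192, 0.9 → Σ = 14.8168
T = 14.8168 / 6.7486 = 2.195537… → 2.196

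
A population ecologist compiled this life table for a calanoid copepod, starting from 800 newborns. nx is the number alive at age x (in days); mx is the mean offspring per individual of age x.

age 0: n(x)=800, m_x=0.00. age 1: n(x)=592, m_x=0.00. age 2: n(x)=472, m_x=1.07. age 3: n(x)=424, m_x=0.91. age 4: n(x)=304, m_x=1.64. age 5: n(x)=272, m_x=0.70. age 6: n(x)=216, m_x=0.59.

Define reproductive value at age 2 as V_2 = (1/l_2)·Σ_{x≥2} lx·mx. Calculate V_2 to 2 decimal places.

lx = nx/n0 = nx/800: 1, 0.74, 0.59, 0.53, 0.38, 0.34, 0.27
lx·mx for x ≥ 2: 0.6313, 0.4823, 0.6232, 0.238, 0.1593 → sum = 2.1341
V_2 = 2.1341 / l_2 = 2.1341 / 0.59 = 3.617119… → 3.62

3.62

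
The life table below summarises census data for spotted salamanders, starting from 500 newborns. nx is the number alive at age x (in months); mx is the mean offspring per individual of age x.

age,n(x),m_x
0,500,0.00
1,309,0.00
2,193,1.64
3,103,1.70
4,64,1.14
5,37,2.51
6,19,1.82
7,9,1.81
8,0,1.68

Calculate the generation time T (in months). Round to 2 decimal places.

lx = nx/n0 = nx/500: 1, 0.618, 0.386, 0.206, 0.128, 0.074, 0.038, 0.018, 0
lx·mx: 0, 0, 0.63304, 0.3502, 0.14592, 0.18574, 0.06916, 0.03258, 0 → R0 = 1.41664
x·lx·mx: 0, 0, 1.26608, 1.0506, 0.58368, 0.9287, 0.41496, 0.22806, 0 → Σ = 4.47208
T = 4.47208 / 1.41664 = 3.156822… → 3.16

3.16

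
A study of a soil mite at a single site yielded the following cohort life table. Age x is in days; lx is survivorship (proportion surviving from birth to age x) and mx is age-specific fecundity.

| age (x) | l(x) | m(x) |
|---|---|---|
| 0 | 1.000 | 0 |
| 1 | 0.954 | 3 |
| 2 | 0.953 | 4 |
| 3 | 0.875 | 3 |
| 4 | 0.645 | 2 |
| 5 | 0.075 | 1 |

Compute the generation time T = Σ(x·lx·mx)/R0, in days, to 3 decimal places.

lx·mx: 0, 2.862, 3.812, 2.625, 1.29, 0.075 → R0 = 10.664
x·lx·mx: 0, 2.862, 7.624, 7.875, 5.16, 0.375 → Σ = 23.896
T = 23.896 / 10.664 = 2.24081… → 2.241

2.241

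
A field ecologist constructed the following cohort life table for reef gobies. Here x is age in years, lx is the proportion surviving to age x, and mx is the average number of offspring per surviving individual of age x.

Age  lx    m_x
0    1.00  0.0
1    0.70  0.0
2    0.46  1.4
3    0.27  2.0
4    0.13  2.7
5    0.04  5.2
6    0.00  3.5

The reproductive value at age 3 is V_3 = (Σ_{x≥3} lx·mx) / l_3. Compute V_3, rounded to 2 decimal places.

4.07

lx·mx for x ≥ 3: 0.54, 0.351, 0.208, 0 → sum = 1.099
V_3 = 1.099 / l_3 = 1.099 / 0.27 = 4.07037… → 4.07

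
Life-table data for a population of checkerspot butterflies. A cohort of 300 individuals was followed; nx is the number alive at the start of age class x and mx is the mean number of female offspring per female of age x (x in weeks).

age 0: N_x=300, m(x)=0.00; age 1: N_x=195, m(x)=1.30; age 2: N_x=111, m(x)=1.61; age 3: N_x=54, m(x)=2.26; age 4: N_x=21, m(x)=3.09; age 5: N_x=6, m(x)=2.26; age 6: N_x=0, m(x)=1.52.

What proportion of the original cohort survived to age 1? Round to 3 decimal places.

l_1 = n_1/n_0 = 195/300 = 0.65 → 0.650

0.650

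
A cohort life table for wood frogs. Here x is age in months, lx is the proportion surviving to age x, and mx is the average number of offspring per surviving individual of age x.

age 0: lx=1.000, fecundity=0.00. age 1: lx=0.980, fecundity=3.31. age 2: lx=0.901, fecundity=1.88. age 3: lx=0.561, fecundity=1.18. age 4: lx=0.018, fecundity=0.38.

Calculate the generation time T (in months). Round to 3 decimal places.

lx·mx: 0, 3.2438, 1.69388, 0.66198, 0.00684 → R0 = 5.6065
x·lx·mx: 0, 3.2438, 3.38776, 1.98594, 0.02736 → Σ = 8.64486
T = 8.64486 / 5.6065 = 1.541935… → 1.542

1.542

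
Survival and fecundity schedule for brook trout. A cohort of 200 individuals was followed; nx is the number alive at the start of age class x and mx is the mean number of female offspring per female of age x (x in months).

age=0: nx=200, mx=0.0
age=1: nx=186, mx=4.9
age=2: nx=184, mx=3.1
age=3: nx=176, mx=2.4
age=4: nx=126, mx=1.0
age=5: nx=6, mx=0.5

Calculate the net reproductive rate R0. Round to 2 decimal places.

10.17

lx = nx/n0 = nx/200: 1, 0.93, 0.92, 0.88, 0.63, 0.03
lx·mx by age: 0, 4.557, 2.852, 2.112, 0.63, 0.015
R0 = Σ lx·mx = 10.166 → 10.17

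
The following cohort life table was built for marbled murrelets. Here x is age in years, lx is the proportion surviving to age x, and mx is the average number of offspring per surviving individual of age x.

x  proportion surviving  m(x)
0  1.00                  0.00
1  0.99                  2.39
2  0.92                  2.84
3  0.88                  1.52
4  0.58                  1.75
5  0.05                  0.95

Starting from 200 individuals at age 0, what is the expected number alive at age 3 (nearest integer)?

Expected survivors = N0 · l_3 = 200 × 0.88 = 176 → 176

176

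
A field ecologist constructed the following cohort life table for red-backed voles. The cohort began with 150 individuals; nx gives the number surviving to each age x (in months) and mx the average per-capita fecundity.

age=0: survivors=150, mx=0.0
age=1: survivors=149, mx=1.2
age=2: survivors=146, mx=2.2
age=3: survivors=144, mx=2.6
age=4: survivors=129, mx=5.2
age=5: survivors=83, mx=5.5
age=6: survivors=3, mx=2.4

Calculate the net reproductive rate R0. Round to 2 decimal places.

lx = nx/n0 = nx/150: 1, 0.99333…, 0.97333…, 0.96, 0.86, 0.55333…, 0.02
lx·mx by age: 0, 1.192…, 2.141333…, 2.496, 4.472, 3.043333…, 0.048
R0 = Σ lx·mx = 13.392667… → 13.39

13.39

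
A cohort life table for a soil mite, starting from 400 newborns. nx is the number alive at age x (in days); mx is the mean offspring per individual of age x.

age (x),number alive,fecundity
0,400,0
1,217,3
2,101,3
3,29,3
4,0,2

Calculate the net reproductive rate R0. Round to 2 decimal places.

lx = nx/n0 = nx/400: 1, 0.5425, 0.2525, 0.0725, 0
lx·mx by age: 0, 1.6275, 0.7575, 0.2175, 0
R0 = Σ lx·mx = 2.6025 → 2.60

2.60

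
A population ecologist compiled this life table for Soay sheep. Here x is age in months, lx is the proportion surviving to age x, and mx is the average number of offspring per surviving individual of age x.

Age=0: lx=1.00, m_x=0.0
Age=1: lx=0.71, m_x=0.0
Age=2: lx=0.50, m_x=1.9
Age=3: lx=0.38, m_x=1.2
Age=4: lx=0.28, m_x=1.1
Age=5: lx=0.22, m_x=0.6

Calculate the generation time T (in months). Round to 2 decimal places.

2.80

lx·mx: 0, 0, 0.95, 0.456, 0.308, 0.132 → R0 = 1.846
x·lx·mx: 0, 0, 1.9, 1.368, 1.232, 0.66 → Σ = 5.16
T = 5.16 / 1.846 = 2.795233… → 2.80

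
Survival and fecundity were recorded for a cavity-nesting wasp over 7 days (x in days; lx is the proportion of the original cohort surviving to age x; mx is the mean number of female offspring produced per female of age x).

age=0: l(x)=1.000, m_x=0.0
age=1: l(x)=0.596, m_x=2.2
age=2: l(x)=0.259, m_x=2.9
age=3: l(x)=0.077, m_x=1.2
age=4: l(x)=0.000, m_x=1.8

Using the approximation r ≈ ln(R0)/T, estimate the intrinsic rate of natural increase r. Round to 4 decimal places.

R0 = Σ lx·mx = 0 + 1.3112 + 0.7511 + 0.0924 + 0 = 2.1547
Σ x·lx·mx = 3.0906; T = 3.0906/2.1547 = 1.43435…
r ≈ ln(R0)/T = ln(2.1547)/1.43435… = 0.53519… → 0.5352

0.5352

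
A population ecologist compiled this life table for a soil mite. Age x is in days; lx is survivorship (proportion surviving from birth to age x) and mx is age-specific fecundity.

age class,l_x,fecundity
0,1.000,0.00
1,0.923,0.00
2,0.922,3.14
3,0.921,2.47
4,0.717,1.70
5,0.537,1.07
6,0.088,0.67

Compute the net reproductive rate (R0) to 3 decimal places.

lx·mx by age: 0, 0, 2.89508, 2.27487, 1.2189, 0.57459, 0.05896
R0 = Σ lx·mx = 7.0224 → 7.022

7.022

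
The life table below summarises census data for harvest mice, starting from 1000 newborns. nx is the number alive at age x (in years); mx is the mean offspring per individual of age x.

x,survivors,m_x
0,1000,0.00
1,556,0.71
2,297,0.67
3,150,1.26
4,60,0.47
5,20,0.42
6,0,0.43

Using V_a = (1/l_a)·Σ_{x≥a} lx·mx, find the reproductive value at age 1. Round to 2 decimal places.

1.47

lx = nx/n0 = nx/1000: 1, 0.556, 0.297, 0.15, 0.06, 0.02, 0
lx·mx for x ≥ 1: 0.39476, 0.19899, 0.189, 0.0282, 0.0084, 0 → sum = 0.81935
V_1 = 0.81935 / l_1 = 0.81935 / 0.556 = 1.473651… → 1.47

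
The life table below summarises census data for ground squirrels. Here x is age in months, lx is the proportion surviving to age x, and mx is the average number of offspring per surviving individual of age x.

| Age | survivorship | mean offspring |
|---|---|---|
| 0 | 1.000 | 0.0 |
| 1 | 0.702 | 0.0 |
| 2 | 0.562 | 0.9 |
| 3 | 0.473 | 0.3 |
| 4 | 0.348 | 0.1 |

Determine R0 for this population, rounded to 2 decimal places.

lx·mx by age: 0, 0, 0.5058, 0.1419, 0.0348
R0 = Σ lx·mx = 0.6825 → 0.68

0.68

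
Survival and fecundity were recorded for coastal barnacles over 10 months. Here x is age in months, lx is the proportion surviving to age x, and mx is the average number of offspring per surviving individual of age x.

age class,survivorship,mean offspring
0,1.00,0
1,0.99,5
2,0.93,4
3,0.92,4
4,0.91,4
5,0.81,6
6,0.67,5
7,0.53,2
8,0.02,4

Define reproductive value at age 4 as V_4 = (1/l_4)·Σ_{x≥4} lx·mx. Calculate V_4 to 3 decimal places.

14.275

lx·mx for x ≥ 4: 3.64, 4.86, 3.35, 1.06, 0.08 → sum = 12.99
V_4 = 12.99 / l_4 = 12.99 / 0.91 = 14.274725… → 14.275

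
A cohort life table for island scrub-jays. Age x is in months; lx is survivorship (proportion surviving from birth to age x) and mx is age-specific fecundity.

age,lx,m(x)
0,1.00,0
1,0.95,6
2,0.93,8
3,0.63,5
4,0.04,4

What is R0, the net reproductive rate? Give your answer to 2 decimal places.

16.45

lx·mx by age: 0, 5.7, 7.44, 3.15, 0.16
R0 = Σ lx·mx = 16.45 → 16.45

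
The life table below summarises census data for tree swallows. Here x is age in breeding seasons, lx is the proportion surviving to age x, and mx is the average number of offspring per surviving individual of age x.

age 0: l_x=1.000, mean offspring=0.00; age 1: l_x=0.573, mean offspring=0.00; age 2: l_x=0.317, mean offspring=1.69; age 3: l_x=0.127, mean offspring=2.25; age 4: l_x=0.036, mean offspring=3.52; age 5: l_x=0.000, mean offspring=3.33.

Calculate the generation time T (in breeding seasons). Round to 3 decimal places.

lx·mx: 0, 0, 0.53573, 0.28575, 0.12672, 0 → R0 = 0.9482
x·lx·mx: 0, 0, 1.07146, 0.85725, 0.50688, 0 → Σ = 2.43559
T = 2.43559 / 0.9482 = 2.568646… → 2.569

2.569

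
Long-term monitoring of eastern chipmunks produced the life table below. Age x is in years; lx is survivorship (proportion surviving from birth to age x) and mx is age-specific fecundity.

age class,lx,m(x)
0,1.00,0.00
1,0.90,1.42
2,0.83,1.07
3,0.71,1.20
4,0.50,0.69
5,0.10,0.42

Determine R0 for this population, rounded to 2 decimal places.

3.41

lx·mx by age: 0, 1.278, 0.8881, 0.852, 0.345, 0.042
R0 = Σ lx·mx = 3.4051 → 3.41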